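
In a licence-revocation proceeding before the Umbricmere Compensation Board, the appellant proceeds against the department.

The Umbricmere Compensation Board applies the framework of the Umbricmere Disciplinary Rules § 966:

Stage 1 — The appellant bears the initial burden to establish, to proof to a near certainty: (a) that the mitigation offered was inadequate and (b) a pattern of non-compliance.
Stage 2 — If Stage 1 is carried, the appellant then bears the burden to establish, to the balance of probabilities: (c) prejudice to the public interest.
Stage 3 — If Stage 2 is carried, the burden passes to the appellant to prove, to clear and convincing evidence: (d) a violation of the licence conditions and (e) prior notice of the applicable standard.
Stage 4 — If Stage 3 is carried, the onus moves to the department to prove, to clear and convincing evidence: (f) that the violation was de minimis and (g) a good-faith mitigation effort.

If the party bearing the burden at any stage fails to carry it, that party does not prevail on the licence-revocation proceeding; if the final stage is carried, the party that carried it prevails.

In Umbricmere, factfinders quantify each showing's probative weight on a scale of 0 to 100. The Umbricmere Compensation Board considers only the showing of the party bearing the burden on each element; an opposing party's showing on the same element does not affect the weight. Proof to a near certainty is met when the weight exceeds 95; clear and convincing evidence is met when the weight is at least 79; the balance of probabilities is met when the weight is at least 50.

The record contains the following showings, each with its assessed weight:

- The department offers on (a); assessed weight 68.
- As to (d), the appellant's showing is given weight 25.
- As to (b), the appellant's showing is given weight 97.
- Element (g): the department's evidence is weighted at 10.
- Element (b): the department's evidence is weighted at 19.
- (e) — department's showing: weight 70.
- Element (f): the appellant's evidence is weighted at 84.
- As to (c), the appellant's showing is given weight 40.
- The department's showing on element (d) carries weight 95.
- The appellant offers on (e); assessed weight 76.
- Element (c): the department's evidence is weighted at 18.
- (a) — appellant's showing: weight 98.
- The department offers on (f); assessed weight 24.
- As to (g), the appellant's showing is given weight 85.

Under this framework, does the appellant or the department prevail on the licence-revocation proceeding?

Stage 1 — burden on appellant; standard: proof to a near certainty (weight exceeds 95).
    (a): 98 (department's 68 disregarded) > 95 [met]
    (b): 97 (department's 19 disregarded) > 95 [met]
  All elements met. The appellant retains the burden for Stage 2.
Stage 2 — burden on appellant; standard: the balance of probabilities (weight is at least 50).
    (c): 40 (department's 18 disregarded) < 50 [not met]
  The appellant does not carry Stage 2.
The department prevails.

department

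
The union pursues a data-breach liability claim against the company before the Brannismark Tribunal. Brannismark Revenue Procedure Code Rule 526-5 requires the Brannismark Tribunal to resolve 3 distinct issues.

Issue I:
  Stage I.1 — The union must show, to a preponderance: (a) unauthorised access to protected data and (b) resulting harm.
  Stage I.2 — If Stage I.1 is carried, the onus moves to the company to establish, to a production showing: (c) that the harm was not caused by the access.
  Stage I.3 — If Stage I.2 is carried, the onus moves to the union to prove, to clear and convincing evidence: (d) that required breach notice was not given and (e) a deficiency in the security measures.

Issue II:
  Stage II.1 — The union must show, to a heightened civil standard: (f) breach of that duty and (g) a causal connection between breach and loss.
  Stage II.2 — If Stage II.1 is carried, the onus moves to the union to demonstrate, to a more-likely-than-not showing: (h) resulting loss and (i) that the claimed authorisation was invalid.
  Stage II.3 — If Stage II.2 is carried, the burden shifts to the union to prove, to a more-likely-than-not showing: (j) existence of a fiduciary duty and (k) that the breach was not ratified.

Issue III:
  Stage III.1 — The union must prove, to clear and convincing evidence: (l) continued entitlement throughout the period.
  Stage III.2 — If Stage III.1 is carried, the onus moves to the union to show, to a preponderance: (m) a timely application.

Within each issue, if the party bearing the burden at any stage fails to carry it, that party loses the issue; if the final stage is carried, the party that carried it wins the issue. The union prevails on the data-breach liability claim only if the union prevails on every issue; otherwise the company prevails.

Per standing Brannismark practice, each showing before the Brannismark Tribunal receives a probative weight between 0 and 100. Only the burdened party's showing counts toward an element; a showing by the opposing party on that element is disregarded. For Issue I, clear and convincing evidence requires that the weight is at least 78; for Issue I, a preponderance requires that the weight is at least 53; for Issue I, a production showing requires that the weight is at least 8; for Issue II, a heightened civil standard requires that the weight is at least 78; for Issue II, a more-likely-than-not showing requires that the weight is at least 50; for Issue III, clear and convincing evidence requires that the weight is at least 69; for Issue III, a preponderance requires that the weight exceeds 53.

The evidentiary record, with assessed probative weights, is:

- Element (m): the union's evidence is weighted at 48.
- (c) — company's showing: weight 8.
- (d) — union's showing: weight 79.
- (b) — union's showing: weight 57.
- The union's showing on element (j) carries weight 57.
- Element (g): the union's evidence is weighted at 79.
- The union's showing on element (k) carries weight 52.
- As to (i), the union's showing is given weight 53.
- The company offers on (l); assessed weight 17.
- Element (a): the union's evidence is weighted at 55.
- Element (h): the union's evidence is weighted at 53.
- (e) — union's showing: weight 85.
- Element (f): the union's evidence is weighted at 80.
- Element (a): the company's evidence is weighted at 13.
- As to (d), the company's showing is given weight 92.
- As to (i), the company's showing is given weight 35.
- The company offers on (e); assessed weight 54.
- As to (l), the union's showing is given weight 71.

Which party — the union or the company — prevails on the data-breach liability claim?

— Issue I —
Stage I.1 (union, a preponderance, weight is at least 53): (a) 55 (company's 13 disregarded) ≥ 53 — meets; (b) 57 ≥ 53 — meets.
  All elements met. The burden passes to the company.
Stage I.2 (company, a production showing, weight is at least 8): (c) 8 ≥ 8 — meets.
  Stage I.2 is satisfied; the onus moves to the union.
Stage I.3 (union, clear and convincing evidence, weight is at least 78): (d) 79 (company's 92 disregarded) ≥ 78 — meets; (e) 85 (company's 54 disregarded) ≥ 78 — meets.
  Stage I.3 carried; the final stage is satisfied.
All stages carried — the union prevails on this issue.
— Issue II —
Stage II.1 (union, a heightened civil standard, weight is at least 78): (f) 80 ≥ 78 — meets; (g) 79 ≥ 78 — meets.
  Stage II.1 is satisfied; the union continues to bear the burden.
Stage II.2 (union, a more-likely-than-not showing, weight is at least 50): (h) 53 ≥ 50 — meets; (i) 53 (company's 35 disregarded) ≥ 50 — meets.
  Stage II.2 carried; the burden remains with the union.
Stage II.3 (union, a more-likely-than-not showing, weight is at least 50): (j) 57 ≥ 50 — meets; (k) 52 ≥ 50 — meets.
  The union carries the last stage.
With every stage satisfied, the union prevails on this issue.
— Issue III —
At Stage III.1 the union must meet clear and convincing evidence (weight is at least 69): on (l) the weight is 71 (the company's 17 is given no effect), ≥ 69, so (l) meets the standard.
  All elements met. The union retains the burden for Stage III.2.
At Stage III.2 the union must meet a preponderance (weight exceeds 53): on (m) the weight is 48, which does not exceed 53, so (m) does not meet the standard.
  Stage III.2 not carried; the union fails its burden.
The company prevails on this issue.
Per-issue: Issue I → union; Issue II → union; Issue III → company. The union must prevail on every issue; overall, the company prevails.

company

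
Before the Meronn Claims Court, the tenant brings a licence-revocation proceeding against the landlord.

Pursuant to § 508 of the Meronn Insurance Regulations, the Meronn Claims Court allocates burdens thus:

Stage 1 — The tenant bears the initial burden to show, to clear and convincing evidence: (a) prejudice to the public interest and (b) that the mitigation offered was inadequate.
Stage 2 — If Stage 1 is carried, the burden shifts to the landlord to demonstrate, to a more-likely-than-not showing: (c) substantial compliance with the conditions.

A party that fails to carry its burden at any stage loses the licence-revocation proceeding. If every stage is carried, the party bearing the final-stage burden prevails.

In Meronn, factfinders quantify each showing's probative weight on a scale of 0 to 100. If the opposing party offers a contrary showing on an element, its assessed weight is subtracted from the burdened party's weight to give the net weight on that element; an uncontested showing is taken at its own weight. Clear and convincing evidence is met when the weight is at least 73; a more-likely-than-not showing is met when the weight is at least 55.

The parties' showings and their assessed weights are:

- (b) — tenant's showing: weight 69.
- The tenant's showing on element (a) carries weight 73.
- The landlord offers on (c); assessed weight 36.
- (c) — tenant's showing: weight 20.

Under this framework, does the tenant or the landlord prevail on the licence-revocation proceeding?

Stage 1 (tenant, clear and convincing evidence, weight is at least 73): (a) 73 ≥ 73 — meets; (b) 69 < 73 — fails.
  Not every element is met, so the tenant fails to carry Stage 1.
The analysis ends at Stage 1; the landlord prevails.

landlord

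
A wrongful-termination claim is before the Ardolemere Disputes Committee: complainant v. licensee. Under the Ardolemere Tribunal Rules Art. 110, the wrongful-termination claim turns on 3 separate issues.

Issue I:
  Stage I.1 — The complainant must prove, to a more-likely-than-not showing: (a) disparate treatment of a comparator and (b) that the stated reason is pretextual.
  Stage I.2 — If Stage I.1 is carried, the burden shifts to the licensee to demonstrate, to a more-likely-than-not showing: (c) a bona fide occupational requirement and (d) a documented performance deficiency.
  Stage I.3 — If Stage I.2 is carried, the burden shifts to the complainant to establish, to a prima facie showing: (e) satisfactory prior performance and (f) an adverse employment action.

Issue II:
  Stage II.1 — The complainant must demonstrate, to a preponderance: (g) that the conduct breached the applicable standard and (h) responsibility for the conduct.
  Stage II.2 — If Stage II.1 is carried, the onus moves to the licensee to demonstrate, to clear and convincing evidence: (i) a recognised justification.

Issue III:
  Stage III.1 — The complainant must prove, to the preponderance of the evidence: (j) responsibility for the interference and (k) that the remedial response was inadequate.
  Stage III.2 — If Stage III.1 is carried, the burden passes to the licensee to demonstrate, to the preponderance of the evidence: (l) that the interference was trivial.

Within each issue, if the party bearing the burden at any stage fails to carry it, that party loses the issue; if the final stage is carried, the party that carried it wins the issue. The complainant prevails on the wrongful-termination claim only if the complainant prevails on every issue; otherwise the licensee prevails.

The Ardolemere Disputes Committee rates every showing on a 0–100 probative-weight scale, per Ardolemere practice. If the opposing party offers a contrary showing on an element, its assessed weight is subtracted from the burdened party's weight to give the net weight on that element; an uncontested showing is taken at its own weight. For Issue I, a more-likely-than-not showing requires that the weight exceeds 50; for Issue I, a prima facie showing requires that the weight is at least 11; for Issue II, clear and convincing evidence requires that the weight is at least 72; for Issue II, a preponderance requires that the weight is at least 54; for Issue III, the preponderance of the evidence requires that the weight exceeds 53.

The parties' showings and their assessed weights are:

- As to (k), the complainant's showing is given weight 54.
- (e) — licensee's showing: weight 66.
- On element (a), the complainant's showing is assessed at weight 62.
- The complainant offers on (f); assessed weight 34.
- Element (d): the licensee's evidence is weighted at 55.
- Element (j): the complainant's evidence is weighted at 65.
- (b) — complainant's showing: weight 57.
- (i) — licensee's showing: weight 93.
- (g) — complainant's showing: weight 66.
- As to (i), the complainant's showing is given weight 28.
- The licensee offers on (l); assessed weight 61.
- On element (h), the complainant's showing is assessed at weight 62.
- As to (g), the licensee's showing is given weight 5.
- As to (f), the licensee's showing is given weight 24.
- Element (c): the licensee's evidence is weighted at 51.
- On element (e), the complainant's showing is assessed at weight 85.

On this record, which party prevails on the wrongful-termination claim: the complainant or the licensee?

licensee

— Issue I —
Stage I.1 — burden on complainant; standard: a more-likely-than-not showing (weight exceeds 50).
    (a): 62 > 50 [met]
    (b): 57 > 50 [met]
  The complainant carries Stage I.1; the licensee now bears the burden.
Stage I.2 — burden on licensee; standard: a more-likely-than-not showing (weight exceeds 50).
    (c): 51 > 50 [met]
    (d): 55 > 50 [met]
  All elements met. The burden passes to the complainant.
Stage I.3 — burden on complainant; standard: a prima facie showing (weight is at least 11).
    (e): 85 − 66 = 19 ≥ 11 [met]
    (f): 34 − 24 = 10 < 11 [not met]
  Stage I.3 not carried; the complainant fails its burden.
The licensee prevails on this issue.
— Issue II —
Stage II.1 (complainant, a preponderance, weight is at least 54): (g) net 66−5=61 ≥ 54 — meets; (h) 62 ≥ 54 — meets.
  All elements met. The burden passes to the licensee.
Stage II.2 (licensee, clear and convincing evidence, weight is at least 72): (i) net 93−28=65 < 72 — fails.
  Stage II.2 not carried; the licensee fails its burden.
So the complainant prevails on this issue.
— Issue III —
Stage III.1 — burden on complainant; standard: the preponderance of the evidence (weight exceeds 53).
    (j): 65 > 53 [met]
    (k): 54 > 53 [met]
  Stage III.1 is satisfied; the onus moves to the licensee.
Stage III.2 — burden on licensee; standard: the preponderance of the evidence (weight exceeds 53).
    (l): 61 > 53 [met]
  All elements met at the final stage.
Every stage carried; the licensee prevails on this issue.
Per-issue: Issue I → licensee; Issue II → complainant; Issue III → licensee. The complainant must prevail on every issue; overall, the licensee prevails.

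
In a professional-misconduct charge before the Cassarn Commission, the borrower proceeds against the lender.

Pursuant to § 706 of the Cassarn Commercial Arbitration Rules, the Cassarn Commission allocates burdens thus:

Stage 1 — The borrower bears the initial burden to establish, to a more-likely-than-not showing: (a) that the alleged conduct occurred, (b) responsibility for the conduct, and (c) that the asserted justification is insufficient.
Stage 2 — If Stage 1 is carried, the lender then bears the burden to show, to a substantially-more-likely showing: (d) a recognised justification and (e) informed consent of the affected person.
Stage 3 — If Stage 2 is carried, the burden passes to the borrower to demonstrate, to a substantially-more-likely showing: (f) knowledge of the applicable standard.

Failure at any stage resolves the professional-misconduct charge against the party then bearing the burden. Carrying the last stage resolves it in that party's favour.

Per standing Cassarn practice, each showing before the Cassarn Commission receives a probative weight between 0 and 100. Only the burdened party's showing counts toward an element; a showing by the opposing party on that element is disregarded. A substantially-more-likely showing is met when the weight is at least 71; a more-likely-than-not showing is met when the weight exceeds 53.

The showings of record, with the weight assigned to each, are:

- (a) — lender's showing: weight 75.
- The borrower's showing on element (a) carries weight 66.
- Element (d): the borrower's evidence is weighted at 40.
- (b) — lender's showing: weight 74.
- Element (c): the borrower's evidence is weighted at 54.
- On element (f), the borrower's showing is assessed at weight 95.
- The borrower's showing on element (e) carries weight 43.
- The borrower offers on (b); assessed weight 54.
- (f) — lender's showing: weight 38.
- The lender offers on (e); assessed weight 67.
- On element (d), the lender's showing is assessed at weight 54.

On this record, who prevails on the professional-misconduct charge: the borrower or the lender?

Stage 1 (borrower, a more-likely-than-not showing, weight exceeds 53): (a) 66 (lender's 75 disregarded) > 53 — meets; (b) 54 (lender's 74 disregarded) > 53 — meets; (c) 54 > 53 — meets.
  The borrower carries Stage 1; the lender now bears the burden.
Stage 2 (lender, a substantially-more-likely showing, weight is at least 71): (d) 54 (borrower's 40 disregarded) < 71 — fails; (e) 67 (borrower's 43 disregarded) < 71 — fails.
  Not every element is met, so the lender fails to carry Stage 2.
The borrower prevails.

borrower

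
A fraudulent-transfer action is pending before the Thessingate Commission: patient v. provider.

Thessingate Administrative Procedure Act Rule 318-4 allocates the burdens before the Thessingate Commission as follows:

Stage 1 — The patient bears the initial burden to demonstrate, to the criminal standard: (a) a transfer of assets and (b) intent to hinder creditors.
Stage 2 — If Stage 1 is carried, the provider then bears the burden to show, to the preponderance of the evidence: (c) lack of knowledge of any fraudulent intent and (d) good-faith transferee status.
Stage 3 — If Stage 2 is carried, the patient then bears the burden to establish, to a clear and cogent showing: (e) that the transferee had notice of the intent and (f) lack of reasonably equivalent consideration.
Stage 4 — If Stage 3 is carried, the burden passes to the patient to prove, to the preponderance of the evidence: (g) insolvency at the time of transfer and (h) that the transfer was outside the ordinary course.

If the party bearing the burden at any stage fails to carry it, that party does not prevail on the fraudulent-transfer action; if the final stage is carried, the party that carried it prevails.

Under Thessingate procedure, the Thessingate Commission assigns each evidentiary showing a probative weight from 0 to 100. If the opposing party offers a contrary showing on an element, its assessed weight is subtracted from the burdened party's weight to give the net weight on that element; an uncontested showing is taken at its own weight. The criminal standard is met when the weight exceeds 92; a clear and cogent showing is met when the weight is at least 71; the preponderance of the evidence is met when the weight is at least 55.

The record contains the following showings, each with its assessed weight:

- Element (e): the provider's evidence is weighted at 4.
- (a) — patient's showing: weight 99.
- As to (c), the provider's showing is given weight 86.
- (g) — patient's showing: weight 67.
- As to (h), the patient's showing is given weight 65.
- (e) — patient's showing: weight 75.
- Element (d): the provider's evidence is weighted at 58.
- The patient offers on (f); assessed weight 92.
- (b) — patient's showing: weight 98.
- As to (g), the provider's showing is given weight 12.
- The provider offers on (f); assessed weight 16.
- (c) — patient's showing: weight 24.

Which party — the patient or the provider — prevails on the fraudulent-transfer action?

Stage 1 (patient, the criminal standard, weight exceeds 92): (a) 99 > 92 — meets; (b) 98 > 92 — meets.
  Stage 1 is satisfied; the onus moves to the provider.
Stage 2 (provider, the preponderance of the evidence, weight is at least 55): (c) net 86−24=62 ≥ 55 — meets; (d) 58 ≥ 55 — meets.
  All elements met. The burden passes to the patient.
Stage 3 (patient, a clear and cogent showing, weight is at least 71): (e) net 75−4=71 ≥ 71 — meets; (f) net 92−16=76 ≥ 71 — meets.
  Stage 3 is satisfied; the patient continues to bear the burden.
Stage 4 (patient, the preponderance of the evidence, weight is at least 55): (g) net 67−12=55 ≥ 55 — meets; (h) 65 ≥ 55 — meets.
  All elements met at the final stage.
All stages carried — the patient prevails.

patient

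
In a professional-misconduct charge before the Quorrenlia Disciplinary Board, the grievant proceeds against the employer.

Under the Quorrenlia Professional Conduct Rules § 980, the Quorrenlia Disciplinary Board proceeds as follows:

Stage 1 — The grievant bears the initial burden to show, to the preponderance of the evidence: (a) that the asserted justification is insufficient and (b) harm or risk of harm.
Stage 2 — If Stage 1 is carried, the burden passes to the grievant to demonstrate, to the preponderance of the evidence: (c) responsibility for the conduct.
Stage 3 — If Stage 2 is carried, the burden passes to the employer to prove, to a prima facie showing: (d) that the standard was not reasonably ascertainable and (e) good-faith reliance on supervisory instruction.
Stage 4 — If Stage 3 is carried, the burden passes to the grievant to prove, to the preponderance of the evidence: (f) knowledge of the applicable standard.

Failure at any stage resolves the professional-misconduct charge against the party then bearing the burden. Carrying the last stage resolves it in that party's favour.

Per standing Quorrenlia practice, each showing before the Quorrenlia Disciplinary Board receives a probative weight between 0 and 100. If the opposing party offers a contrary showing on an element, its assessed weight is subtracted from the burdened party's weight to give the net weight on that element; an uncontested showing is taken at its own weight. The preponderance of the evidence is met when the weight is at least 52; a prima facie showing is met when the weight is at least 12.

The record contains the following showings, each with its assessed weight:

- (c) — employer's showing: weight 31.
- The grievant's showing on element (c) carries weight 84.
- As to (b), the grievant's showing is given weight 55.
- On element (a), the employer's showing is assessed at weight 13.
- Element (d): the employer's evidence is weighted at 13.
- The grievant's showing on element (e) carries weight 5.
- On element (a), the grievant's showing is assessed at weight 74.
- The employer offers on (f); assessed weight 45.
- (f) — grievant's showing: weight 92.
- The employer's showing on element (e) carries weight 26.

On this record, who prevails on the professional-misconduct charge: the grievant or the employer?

Stage 1 (grievant, the preponderance of the evidence, weight is at least 52): (a) net 74−13=61 ≥ 52 — meets; (b) 55 ≥ 52 — meets.
  Stage 1 carried; the burden remains with the grievant.
Stage 2 (grievant, the preponderance of the evidence, weight is at least 52): (c) net 84−31=53 ≥ 52 — meets.
  Stage 2 is satisfied; the onus moves to the employer.
Stage 3 (employer, a prima facie showing, weight is at least 12): (d) 13 ≥ 12 — meets; (e) net 26−5=21 ≥ 12 — meets.
  All elements met. The burden passes to the grievant.
Stage 4 (grievant, the preponderance of the evidence, weight is at least 52): (f) net 92−45=47 < 52 — fails.
  Stage 4 not carried; the grievant fails its burden.
The employer prevails.

employer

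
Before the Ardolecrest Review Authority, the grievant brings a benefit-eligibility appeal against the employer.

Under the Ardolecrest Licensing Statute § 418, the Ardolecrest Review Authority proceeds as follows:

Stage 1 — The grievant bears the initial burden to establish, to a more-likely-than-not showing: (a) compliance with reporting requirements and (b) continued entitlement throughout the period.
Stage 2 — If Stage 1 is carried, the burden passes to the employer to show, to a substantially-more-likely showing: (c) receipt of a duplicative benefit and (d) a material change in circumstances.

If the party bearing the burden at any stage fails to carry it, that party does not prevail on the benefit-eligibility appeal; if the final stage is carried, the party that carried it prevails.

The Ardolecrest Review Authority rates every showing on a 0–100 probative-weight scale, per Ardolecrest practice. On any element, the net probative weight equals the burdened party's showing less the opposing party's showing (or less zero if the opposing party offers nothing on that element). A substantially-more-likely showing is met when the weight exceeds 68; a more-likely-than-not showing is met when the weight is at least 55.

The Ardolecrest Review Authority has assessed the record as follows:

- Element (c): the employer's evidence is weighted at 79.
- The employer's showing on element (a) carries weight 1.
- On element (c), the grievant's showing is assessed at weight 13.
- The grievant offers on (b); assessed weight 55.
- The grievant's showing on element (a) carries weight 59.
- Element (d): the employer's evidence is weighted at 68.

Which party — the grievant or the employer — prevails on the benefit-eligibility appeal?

grievant

At Stage 1 the grievant must meet a more-likely-than-not showing (weight is at least 55): on (a) the weight is 59 less the opposing 1 gives net 58, which does reach 55, so (a) meets the standard; on (b) the weight is 55, ≥ 55, so (b) meets the standard.
  All elements met. The burden passes to the employer.
At Stage 2 the employer must meet a substantially-more-likely showing (weight exceeds 68): on (c) the weight is 79 less the opposing 13 gives net 66, ≤ 68, so (c) does not meet the standard; on (d) the weight is 68, which does not exceed 68, so (d) does not meet the standard.
  Not every element is met, so the employer fails to carry Stage 2.
So the grievant prevails.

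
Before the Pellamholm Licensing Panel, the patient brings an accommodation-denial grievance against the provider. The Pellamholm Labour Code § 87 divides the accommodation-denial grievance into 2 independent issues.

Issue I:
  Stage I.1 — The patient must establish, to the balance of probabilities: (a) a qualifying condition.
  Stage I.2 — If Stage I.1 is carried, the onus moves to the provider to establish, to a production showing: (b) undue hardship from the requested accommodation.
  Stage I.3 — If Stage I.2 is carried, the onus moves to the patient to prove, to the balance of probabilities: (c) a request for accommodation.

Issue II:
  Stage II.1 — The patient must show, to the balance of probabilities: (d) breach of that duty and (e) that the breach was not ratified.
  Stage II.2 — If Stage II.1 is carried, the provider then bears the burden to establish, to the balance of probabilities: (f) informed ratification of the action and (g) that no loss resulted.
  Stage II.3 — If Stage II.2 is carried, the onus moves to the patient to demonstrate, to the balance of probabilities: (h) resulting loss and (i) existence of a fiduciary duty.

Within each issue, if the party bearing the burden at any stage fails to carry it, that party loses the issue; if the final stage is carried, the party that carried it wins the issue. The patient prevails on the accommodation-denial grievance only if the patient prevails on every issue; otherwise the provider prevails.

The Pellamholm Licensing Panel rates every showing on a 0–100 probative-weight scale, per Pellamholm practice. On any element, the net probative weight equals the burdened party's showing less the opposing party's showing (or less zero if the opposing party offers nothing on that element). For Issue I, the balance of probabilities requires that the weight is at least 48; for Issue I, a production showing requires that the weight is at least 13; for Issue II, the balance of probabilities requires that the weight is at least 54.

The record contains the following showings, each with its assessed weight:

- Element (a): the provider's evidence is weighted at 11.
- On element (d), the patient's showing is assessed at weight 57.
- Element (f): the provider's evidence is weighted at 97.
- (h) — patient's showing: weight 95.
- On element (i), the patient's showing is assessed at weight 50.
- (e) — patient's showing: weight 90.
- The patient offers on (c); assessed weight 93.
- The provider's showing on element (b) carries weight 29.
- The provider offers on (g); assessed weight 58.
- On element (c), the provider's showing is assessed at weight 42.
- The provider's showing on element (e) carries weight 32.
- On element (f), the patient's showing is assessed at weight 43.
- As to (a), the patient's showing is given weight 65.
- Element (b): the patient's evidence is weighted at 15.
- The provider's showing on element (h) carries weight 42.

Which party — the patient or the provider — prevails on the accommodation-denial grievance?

provider

— Issue I —
At Stage I.1 the patient must meet the balance of probabilities (weight is at least 48): on (a) the weight is 65 less the opposing 11 gives net 54, which does reach 48, so (a) meets the standard.
  The patient carries Stage I.1; the provider now bears the burden.
At Stage I.2 the provider must meet a production showing (weight is at least 13): on (b) the weight is 29 less the opposing 15 gives net 14, ≥ 13, so (b) meets the standard.
  Stage I.2 is satisfied; the onus moves to the patient.
At Stage I.3 the patient must meet the balance of probabilities (weight is at least 48): on (c) the weight is 93 less the opposing 42 gives net 51, which does reach 48, so (c) meets the standard.
  The patient carries the last stage.
With every stage satisfied, the patient prevails on this issue.
— Issue II —
Stage II.1 — burden on patient; standard: the balance of probabilities (weight is at least 54).
    (d): 57 ≥ 54 [met]
    (e): 90 − 32 = 58 ≥ 54 [met]
  The patient carries Stage II.1; the provider now bears the burden.
Stage II.2 — burden on provider; standard: the balance of probabilities (weight is at least 54).
    (f): 97 − 43 = 54 ≥ 54 [met]
    (g): 58 ≥ 54 [met]
  All elements met. The burden passes to the patient.
Stage II.3 — burden on patient; standard: the balance of probabilities (weight is at least 54).
    (h): 95 − 42 = 53 < 54 [not met]
    (i): 50 < 54 [not met]
  Stage II.3 not carried; the patient fails its burden.
So the provider prevails on this issue.
Per-issue: Issue I → patient; Issue II → provider. The patient must prevail on every issue; overall, the provider prevails.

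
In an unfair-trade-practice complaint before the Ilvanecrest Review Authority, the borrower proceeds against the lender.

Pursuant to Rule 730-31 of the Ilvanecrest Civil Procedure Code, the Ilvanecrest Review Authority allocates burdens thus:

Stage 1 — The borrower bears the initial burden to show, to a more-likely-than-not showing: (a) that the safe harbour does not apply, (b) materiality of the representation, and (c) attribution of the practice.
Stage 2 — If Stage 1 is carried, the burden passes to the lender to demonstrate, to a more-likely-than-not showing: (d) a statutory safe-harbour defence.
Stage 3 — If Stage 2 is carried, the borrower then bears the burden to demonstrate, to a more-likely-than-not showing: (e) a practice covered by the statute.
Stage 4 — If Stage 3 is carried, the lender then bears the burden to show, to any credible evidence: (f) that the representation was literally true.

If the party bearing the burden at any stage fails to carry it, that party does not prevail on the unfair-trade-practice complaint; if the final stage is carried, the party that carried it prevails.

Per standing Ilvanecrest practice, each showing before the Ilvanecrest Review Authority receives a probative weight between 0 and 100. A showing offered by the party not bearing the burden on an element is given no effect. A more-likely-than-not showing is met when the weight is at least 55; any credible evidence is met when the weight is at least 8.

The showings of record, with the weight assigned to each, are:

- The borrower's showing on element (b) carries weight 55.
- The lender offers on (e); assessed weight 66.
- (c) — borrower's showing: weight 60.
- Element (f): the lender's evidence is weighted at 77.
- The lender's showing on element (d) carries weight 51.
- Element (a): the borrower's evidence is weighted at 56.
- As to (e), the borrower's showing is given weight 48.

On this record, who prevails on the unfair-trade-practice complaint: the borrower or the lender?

At Stage 1 the borrower must meet a more-likely-than-not showing (weight is at least 55): on (a) the weight is 56, which does reach 55, so (a) meets the standard; on (b) the weight is 55, ≥ 55, so (b) meets the standard; on (c) the weight is 60, ≥ 55, so (c) meets the standard.
  All elements met. The burden passes to the lender.
At Stage 2 the lender must meet a more-likely-than-not showing (weight is at least 55): on (d) the weight is 51, which does not reach 55, so (d) does not meet the standard.
  The lender does not carry Stage 2.
So the borrower prevails.

borrower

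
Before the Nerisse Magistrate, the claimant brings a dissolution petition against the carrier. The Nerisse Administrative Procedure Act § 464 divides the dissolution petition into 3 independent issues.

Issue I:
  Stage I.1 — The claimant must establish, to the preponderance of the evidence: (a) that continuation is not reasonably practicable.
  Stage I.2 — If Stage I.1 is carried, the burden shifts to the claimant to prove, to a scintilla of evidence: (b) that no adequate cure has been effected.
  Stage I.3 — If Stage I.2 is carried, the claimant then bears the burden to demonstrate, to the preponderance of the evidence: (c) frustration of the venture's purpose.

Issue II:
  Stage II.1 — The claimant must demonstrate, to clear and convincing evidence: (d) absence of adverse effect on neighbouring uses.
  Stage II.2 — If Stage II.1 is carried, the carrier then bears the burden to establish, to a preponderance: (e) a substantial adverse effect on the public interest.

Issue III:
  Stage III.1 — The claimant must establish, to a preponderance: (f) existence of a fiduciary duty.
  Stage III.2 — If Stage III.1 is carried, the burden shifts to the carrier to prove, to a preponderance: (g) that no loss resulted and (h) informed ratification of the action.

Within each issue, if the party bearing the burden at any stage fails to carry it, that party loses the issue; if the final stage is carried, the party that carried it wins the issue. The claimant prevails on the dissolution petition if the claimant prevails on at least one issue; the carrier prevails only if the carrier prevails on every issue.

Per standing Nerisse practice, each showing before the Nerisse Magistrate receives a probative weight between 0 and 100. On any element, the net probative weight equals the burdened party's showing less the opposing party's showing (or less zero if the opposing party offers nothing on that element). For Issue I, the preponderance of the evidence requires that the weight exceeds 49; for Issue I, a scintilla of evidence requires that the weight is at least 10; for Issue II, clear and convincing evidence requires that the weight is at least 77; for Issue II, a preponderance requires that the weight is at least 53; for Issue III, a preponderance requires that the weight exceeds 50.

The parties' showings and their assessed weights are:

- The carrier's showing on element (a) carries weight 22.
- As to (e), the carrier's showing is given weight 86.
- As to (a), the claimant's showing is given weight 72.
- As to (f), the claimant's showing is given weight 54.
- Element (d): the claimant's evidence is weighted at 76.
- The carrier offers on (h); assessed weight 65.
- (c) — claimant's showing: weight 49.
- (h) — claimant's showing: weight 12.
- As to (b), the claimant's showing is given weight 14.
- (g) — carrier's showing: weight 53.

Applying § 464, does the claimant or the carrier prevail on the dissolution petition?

— Issue I —
At Stage I.1 the claimant must meet the preponderance of the evidence (weight exceeds 49): on (a) the weight is 72 less the opposing 22 gives net 50, > 49, so (a) meets the standard.
  All elements met. The claimant retains the burden for Stage I.2.
At Stage I.2 the claimant must meet a scintilla of evidence (weight is at least 10): on (b) the weight is 14, which does reach 10, so (b) meets the standard.
  All elements met. The claimant retains the burden for Stage I.3.
At Stage I.3 the claimant must meet the preponderance of the evidence (weight exceeds 49): on (c) the weight is 49, ≤ 49, so (c) does not meet the standard.
  Stage I.3 not carried; the claimant fails its burden.
The carrier prevails on this issue.
— Issue II —
Stage II.1 — burden on claimant; standard: clear and convincing evidence (weight is at least 77).
    (d): 76 < 77 [not met]
  Stage II.1 not carried; the claimant fails its burden.
So the carrier prevails on this issue.
— Issue III —
Stage III.1 (claimant, a preponderance, weight exceeds 50): (f) 54 > 50 — meets.
  The claimant carries Stage III.1; the carrier now bears the burden.
Stage III.2 (carrier, a preponderance, weight exceeds 50): (g) 53 > 50 — meets; (h) net 65−12=53 > 50 — meets.
  The carrier carries the last stage.
Every stage carried; the carrier prevails on this issue.
Per-issue: Issue I → carrier; Issue II → carrier; Issue III → carrier. The claimant must prevail on at least one issue; overall, the carrier prevails.

carrier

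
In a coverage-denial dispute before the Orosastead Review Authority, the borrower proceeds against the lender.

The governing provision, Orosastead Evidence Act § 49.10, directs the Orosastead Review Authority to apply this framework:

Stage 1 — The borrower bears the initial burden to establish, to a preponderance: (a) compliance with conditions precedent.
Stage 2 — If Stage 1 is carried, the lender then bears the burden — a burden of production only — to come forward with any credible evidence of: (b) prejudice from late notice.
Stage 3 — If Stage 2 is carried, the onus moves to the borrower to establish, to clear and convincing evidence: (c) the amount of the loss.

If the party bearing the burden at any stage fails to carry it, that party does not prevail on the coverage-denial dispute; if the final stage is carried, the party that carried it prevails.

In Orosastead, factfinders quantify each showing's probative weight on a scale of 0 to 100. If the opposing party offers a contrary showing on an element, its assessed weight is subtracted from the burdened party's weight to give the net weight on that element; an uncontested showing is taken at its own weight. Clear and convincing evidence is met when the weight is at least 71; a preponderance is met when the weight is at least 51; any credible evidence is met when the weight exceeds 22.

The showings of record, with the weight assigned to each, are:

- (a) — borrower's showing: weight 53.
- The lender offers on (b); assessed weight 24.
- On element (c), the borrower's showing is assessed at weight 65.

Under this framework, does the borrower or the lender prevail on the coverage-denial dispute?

Stage 1 — burden on borrower; standard: a preponderance (weight is at least 51).
    (a): 53 ≥ 51 [met]
  Stage 1 is satisfied; the onus moves to the lender.
Stage 2 — burden on lender; standard: any credible evidence (weight exceeds 22).
    (b): 24 > 22 [met]
  The lender carries Stage 2; the borrower now bears the burden.
Stage 3 — burden on borrower; standard: clear and convincing evidence (weight is at least 71).
    (c): 65 < 71 [not met]
  Not every element is met, so the borrower fails to carry Stage 3.
The lender prevails.

lender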